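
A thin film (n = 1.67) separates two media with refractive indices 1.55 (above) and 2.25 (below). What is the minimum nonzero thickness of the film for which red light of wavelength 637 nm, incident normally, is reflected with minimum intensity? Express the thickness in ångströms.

Ray reflecting at the top interface goes from n = 1.55 toward n = 1.67: a half-wave phase shift.
Ray reflecting at the bottom interface goes from n = 1.67 toward n = 2.25: a half-wave phase shift.
Net: no relative phase inversion (both shifts match).
For dark reflection here: 2 n t = (m + ½) λ.
Minimum at m = 0: t = λ / (4 n) = 637 / (4 × 1.67) = 95.4 nm.

954 Å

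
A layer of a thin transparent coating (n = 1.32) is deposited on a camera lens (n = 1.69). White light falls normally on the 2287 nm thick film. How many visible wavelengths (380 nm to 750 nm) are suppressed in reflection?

8

At the upper boundary (n = 1.0 to n = 1.32) the reflected ray undergoes a half-wave phase shift.
Bottom surface (1.32 → 1.69): reflection off a higher-index medium gives a half-wave phase shift.
Net: no relative phase inversion (both shifts match).
For dark reflection here: 2 n t = (m + ½) λ.
λ = 2 n t / (m + ½) = 6038 / (m + ½) nm.
m=7: 805 nm (IR); m=8: 710 nm (visible); m=9: 636 nm (visible); m=10: 575 nm (visible); m=11: 525 nm (visible); m=12: 483 nm (visible); m=13: 447 nm (visible); m=14: 416 nm (visible); m=15: 390 nm (visible); m=16: 366 nm (UV).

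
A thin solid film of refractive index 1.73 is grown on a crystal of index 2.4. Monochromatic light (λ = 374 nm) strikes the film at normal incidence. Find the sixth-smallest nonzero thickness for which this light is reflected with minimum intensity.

Top surface (1.0 → 1.73): reflection off a higher-index medium gives a half-wave phase shift.
Ray reflecting at the bottom interface goes from n = 1.73 toward n = 2.4: a half-wave phase shift.
The two reflections carry the same phase change, so no net offset.
For minimum reflection here: 2 n t = (m + ½) λ.
The sixth-smallest nonzero thickness corresponds to m = 5: t = (m + ½) λ / (2 n) = 5.50 × 374 / (2 × 1.73) = 595 nm.

595 nm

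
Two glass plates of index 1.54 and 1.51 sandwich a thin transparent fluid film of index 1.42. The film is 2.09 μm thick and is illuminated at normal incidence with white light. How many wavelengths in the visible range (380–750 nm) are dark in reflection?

8

Top surface (1.54 → 1.42): reflection off a lower-index medium gives no phase shift.
Ray reflecting at the bottom interface goes from n = 1.42 toward n = 1.51: a half-wave phase shift.
Exactly one π shift → a net half-wave offset.
For minimum reflection here: 2 n t = m λ.
λ = 2 n t / m = 5936 / m nm.
m=7: 848 nm (IR); m=8: 742 nm (visible); m=9: 660 nm (visible); m=10: 594 nm (visible); m=11: 540 nm (visible); m=12: 495 nm (visible); m=13: 457 nm (visible); m=14: 424 nm (visible); m=15: 396 nm (visible); m=16: 371 nm (UV).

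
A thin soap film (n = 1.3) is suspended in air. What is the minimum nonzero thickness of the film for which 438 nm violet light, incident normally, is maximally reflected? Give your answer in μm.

Ray reflecting at the top interface goes from n = 1.0 toward n = 1.3: a half-wave phase shift.
Ray reflecting at the bottom interface goes from n = 1.3 toward n = 1.0: no phase shift.
Exactly one π shift → a net half-wave offset.
So the condition for constructive reflection is 2 n t = (m + ½) λ.
Minimum at m = 0: t = λ / (4 n) = 438 / (4 × 1.3) = 84.2 nm.

0.0842 μm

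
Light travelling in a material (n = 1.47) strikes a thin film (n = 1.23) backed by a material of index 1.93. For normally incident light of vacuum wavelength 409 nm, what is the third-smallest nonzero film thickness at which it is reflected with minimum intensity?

499 nm

Top surface (1.47 → 1.23): reflection off a lower-index medium gives no phase shift.
Bottom surface (1.23 → 1.93): reflection off a higher-index medium gives a half-wave phase shift.
The two reflections differ by half a wavelength.
For weak reflection here: 2 n t = m λ.
The third-smallest nonzero thickness corresponds to m = 3: t = m λ / (2 n) = 3.00 × 409 / (2 × 1.23) = 499 nm.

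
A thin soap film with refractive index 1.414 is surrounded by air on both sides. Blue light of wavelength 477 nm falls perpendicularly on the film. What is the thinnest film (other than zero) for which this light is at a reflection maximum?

Ray reflecting at the top interface goes from n = 1.0 toward n = 1.414: a half-wave phase shift.
Ray reflecting at the bottom interface goes from n = 1.414 toward n = 1.0: no phase shift.
The two reflections differ by half a wavelength.
So the condition for constructive reflection is 2 n t = (m + ½) λ.
Minimum at m = 0: t = λ / (4 n) = 477 / (4 × 1.414) = 84.3 nm.

84.3 nm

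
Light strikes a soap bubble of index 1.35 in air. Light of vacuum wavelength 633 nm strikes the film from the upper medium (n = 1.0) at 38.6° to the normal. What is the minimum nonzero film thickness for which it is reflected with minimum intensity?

264 nm

Top surface (1.0 → 1.35): reflection off a higher-index medium gives a half-wave phase shift.
Ray reflecting at the bottom interface goes from n = 1.35 toward n = 1.0: no phase shift.
The two reflections differ by half a wavelength.
So the condition for destructive reflection is 2 n t cos θ_r = m λ.
Snell's law: 1.0 sin 38.6° = 1.35 sin θ_r → sin θ_r = 0.462, cos θ_r = 0.887.
Minimum nonzero at m = 1: t = λ / (2 n cos θ_r) = 633 / (2 × 1.35 × 0.887) = 264 nm.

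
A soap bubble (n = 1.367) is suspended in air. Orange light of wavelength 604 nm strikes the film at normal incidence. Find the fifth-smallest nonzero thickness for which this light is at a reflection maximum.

Top surface (1.0 → 1.367): reflection off a higher-index medium gives a half-wave phase shift.
At the lower boundary (n = 1.367 to n = 1.0) the reflected ray undergoes no phase shift.
Exactly one π shift → a net half-wave offset.
So the condition for constructive reflection is 2 n t = (m + ½) λ.
The fifth-smallest nonzero thickness corresponds to m = 4: t = (m + ½) λ / (2 n) = 4.50 × 604 / (2 × 1.367) = 994 nm.

994 nm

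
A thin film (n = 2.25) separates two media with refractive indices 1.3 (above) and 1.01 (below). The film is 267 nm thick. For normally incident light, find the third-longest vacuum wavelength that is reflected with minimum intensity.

401 nm

Top surface (1.3 → 2.25): reflection off a higher-index medium gives a half-wave phase shift.
Bottom surface (2.25 → 1.01): reflection off a lower-index medium gives no phase shift.
Exactly one π shift → a net half-wave offset.
With one net inversion, destructive interference in reflection requires 2 n t = m λ.
λ = 2 n t / m. The third-longest wavelength is m = 3: λ = 2 × 2.25 × 267 / 3.00 = 401 nm.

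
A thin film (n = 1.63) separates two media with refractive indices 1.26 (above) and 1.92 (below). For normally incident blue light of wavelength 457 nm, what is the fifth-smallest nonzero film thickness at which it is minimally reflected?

631 nm

Top surface (1.26 → 1.63): reflection off a higher-index medium gives a half-wave phase shift.
Ray reflecting at the bottom interface goes from n = 1.63 toward n = 1.92: a half-wave phase shift.
Net: no relative phase inversion (both shifts match).
With no net inversion, destructive interference in reflection requires 2 n t = (m + ½) λ.
The fifth-smallest nonzero thickness corresponds to m = 4: t = (m + ½) λ / (2 n) = 4.50 × 457 / (2 × 1.63) = 631 nm.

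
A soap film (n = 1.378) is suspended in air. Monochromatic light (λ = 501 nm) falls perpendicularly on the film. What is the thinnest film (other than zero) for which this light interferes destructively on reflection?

Top surface (1.0 → 1.378): reflection off a higher-index medium gives a half-wave phase shift.
At the lower boundary (n = 1.378 to n = 1.0) the reflected ray undergoes no phase shift.
Exactly one π shift → a net half-wave offset.
So the condition for destructive reflection is 2 n t = m λ.
Minimum nonzero at m = 1: t = λ / (2 n) = 501 / (2 × 1.378) = 182 nm.

182 nm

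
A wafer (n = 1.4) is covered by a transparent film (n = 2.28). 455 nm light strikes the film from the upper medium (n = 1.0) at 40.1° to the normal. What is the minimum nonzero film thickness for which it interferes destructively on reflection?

At the upper boundary (n = 1.0 to n = 2.28) the reflected ray undergoes a half-wave phase shift.
Ray reflecting at the bottom interface goes from n = 2.28 toward n = 1.4: no phase shift.
The two reflections differ by half a wavelength.
For minimum reflection here: 2 n t cos θ_r = m λ.
Snell's law: 1.0 sin 40.1° = 2.28 sin θ_r → sin θ_r = 0.283, cos θ_r = 0.959.
Minimum nonzero at m = 1: t = λ / (2 n cos θ_r) = 455 / (2 × 2.28 × 0.959) = 104 nm.

104 nm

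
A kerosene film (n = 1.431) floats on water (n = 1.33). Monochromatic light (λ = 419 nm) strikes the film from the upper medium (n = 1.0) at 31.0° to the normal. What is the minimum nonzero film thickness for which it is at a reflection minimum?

157 nm

At the upper boundary (n = 1.0 to n = 1.431) the reflected ray undergoes a half-wave phase shift.
Ray reflecting at the bottom interface goes from n = 1.431 toward n = 1.33: no phase shift.
Net: one phase inversion between the two reflected rays.
For dark reflection here: 2 n t cos θ_r = m λ.
Snell's law: 1.0 sin 31.0° = 1.431 sin θ_r → sin θ_r = 0.360, cos θ_r = 0.933.
Minimum nonzero at m = 1: t = λ / (2 n cos θ_r) = 419 / (2 × 1.431 × 0.933) = 157 nm.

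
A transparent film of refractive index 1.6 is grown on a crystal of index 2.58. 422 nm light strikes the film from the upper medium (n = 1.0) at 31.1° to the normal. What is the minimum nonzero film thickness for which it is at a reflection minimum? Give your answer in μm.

0.0697 μm

Top surface (1.0 → 1.6): reflection off a higher-index medium gives a half-wave phase shift.
At the lower boundary (n = 1.6 to n = 2.58) the reflected ray undergoes a half-wave phase shift.
Net: no relative phase inversion (both shifts match).
With no net inversion, destructive interference in reflection requires 2 n t cos θ_r = (m + ½) λ.
Snell's law: 1.0 sin 31.1° = 1.6 sin θ_r → sin θ_r = 0.323, cos θ_r = 0.946.
Minimum at m = 0: t = λ / (4 n cos θ_r) = 422 / (4 × 1.6 × 0.946) = 69.7 nm.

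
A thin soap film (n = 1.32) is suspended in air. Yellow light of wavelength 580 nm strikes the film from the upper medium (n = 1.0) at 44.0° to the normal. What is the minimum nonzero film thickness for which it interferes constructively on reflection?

At the upper boundary (n = 1.0 to n = 1.32) the reflected ray undergoes a half-wave phase shift.
Bottom surface (1.32 → 1.0): reflection off a lower-index medium gives no phase shift.
The two reflections differ by half a wavelength.
So the condition for constructive reflection is 2 n t cos θ_r = (m + ½) λ.
Snell's law: 1.0 sin 44.0° = 1.32 sin θ_r → sin θ_r = 0.526, cos θ_r = 0.850.
Minimum at m = 0: t = λ / (4 n cos θ_r) = 580 / (4 × 1.32 × 0.850) = 129 nm.

129 nm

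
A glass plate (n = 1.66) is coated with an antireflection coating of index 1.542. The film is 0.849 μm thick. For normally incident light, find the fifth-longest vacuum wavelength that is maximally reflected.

Top surface (1.0 → 1.542): reflection off a higher-index medium gives a half-wave phase shift.
At the lower boundary (n = 1.542 to n = 1.66) the reflected ray undergoes a half-wave phase shift.
The two reflections carry the same phase change, so no net offset.
For maximum reflection here: 2 n t = m λ.
λ = 2 n t / m. The fifth-longest wavelength is m = 5: λ = 2 × 1.542 × 849 / 5.00 = 524 nm.

524 nm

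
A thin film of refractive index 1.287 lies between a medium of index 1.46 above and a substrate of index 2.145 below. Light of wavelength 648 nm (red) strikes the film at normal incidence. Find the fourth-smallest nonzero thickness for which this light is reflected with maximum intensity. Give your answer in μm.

Ray reflecting at the top interface goes from n = 1.46 toward n = 1.287: no phase shift.
At the lower boundary (n = 1.287 to n = 2.145) the reflected ray undergoes a half-wave phase shift.
Exactly one π shift → a net half-wave offset.
For strong reflection here: 2 n t = (m + ½) λ.
The fourth-smallest nonzero thickness corresponds to m = 3: t = (m + ½) λ / (2 n) = 3.50 × 648 / (2 × 1.287) = 881 nm.

0.881 μm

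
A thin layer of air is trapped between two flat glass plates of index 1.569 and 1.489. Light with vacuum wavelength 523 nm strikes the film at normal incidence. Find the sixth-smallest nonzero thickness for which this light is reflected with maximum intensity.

1438 nm

At the upper boundary (n = 1.569 to n = 1.0) the reflected ray undergoes no phase shift.
Bottom surface (1.0 → 1.489): reflection off a higher-index medium gives a half-wave phase shift.
Net: one phase inversion between the two reflected rays.
So the condition for constructive reflection is 2 n t = (m + ½) λ.
The sixth-smallest nonzero thickness corresponds to m = 5: t = (m + ½) λ / (2 n) = 5.50 × 523 / (2 × 1.0) = 1438 nm.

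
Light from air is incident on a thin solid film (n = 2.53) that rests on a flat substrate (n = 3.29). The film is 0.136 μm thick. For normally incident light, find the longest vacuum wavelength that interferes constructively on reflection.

688 nm

Top surface (1.0 → 2.53): reflection off a higher-index medium gives a half-wave phase shift.
Bottom surface (2.53 → 3.29): reflection off a higher-index medium gives a half-wave phase shift.
Net: no relative phase inversion (both shifts match).
For bright reflection here: 2 n t = m λ.
λ = 2 n t / m. The longest wavelength is m = 1: λ = 2 × 2.53 × 136 / 1.00 = 688 nm.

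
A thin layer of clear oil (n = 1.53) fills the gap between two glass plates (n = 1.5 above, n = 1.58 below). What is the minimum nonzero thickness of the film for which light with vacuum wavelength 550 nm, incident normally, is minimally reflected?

Ray reflecting at the top interface goes from n = 1.5 toward n = 1.53: a half-wave phase shift.
At the lower boundary (n = 1.53 to n = 1.58) the reflected ray undergoes a half-wave phase shift.
Net: no relative phase inversion (both shifts match).
For weak reflection here: 2 n t = (m + ½) λ.
Minimum at m = 0: t = λ / (4 n) = 550 / (4 × 1.53) = 89.9 nm.

89.9 nm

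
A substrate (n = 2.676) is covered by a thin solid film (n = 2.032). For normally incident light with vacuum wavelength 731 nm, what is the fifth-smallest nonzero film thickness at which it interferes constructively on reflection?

Top surface (1.0 → 2.032): reflection off a higher-index medium gives a half-wave phase shift.
At the lower boundary (n = 2.032 to n = 2.676) the reflected ray undergoes a half-wave phase shift.
The two reflections carry the same phase change, so no net offset.
With no net inversion, constructive interference in reflection requires 2 n t = m λ.
The fifth-smallest nonzero thickness corresponds to m = 5: t = m λ / (2 n) = 5.00 × 731 / (2 × 2.032) = 899 nm.

899 nm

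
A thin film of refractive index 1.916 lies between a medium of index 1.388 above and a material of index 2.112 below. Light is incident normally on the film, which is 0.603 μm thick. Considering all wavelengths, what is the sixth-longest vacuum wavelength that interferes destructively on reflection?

Ray reflecting at the top interface goes from n = 1.388 toward n = 1.916: a half-wave phase shift.
Bottom surface (1.916 → 2.112): reflection off a higher-index medium gives a half-wave phase shift.
The two reflections carry the same phase change, so no net offset.
With no net inversion, destructive interference in reflection requires 2 n t = (m + ½) λ.
λ = 2 n t / (m + ½). The sixth-longest wavelength is m = 5: λ = 2 × 1.916 × 603 / 5.50 = 420 nm.

420 nm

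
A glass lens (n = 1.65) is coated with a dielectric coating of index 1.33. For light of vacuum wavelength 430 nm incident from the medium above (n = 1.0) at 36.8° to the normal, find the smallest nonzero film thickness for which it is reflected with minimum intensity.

At the upper boundary (n = 1.0 to n = 1.33) the reflected ray undergoes a half-wave phase shift.
Ray reflecting at the bottom interface goes from n = 1.33 toward n = 1.65: a half-wave phase shift.
Zero or two π shifts → no net half-wave offset.
With no net inversion, destructive interference in reflection requires 2 n t cos θ_r = (m + ½) λ.
Snell's law: 1.0 sin 36.8° = 1.33 sin θ_r → sin θ_r = 0.450, cos θ_r = 0.893.
Minimum at m = 0: t = λ / (4 n cos θ_r) = 430 / (4 × 1.33 × 0.893) = 90.5 nm.

90.5 nm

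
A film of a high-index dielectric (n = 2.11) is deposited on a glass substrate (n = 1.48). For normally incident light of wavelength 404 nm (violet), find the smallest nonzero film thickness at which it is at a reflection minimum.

95.7 nm

Top surface (1.0 → 2.11): reflection off a higher-index medium gives a half-wave phase shift.
Bottom surface (2.11 → 1.48): reflection off a lower-index medium gives no phase shift.
The two reflections differ by half a wavelength.
For dark reflection here: 2 n t = m λ.
Minimum nonzero at m = 1: t = λ / (2 n) = 404 / (2 × 2.11) = 95.7 nm.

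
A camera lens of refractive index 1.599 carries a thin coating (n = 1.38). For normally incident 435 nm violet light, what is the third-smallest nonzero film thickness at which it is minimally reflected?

At the upper boundary (n = 1.0 to n = 1.38) the reflected ray undergoes a half-wave phase shift.
Ray reflecting at the bottom interface goes from n = 1.38 toward n = 1.599: a half-wave phase shift.
The two reflections carry the same phase change, so no net offset.
So the condition for destructive reflection is 2 n t = (m + ½) λ.
The third-smallest nonzero thickness corresponds to m = 2: t = (m + ½) λ / (2 n) = 2.50 × 435 / (2 × 1.38) = 394 nm.

394 nm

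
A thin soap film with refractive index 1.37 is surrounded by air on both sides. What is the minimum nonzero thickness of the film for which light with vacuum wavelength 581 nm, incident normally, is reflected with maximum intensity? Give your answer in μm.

At the upper boundary (n = 1.0 to n = 1.37) the reflected ray undergoes a half-wave phase shift.
At the lower boundary (n = 1.37 to n = 1.0) the reflected ray undergoes no phase shift.
The two reflections differ by half a wavelength.
For maximum reflection here: 2 n t = (m + ½) λ.
Minimum at m = 0: t = λ / (4 n) = 581 / (4 × 1.37) = 106 nm.

0.106 μm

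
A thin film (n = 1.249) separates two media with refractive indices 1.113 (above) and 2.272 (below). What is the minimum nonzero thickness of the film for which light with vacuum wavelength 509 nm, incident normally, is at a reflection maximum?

Top surface (1.113 → 1.249): reflection off a higher-index medium gives a half-wave phase shift.
Bottom surface (1.249 → 2.272): reflection off a higher-index medium gives a half-wave phase shift.
Net: no relative phase inversion (both shifts match).
For strong reflection here: 2 n t = m λ.
Minimum nonzero at m = 1: t = λ / (2 n) = 509 / (2 × 1.249) = 204 nm.

204 nm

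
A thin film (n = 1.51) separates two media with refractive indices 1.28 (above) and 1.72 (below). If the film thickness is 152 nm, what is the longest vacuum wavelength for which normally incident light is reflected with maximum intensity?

459 nm

At the upper boundary (n = 1.28 to n = 1.51) the reflected ray undergoes a half-wave phase shift.
At the lower boundary (n = 1.51 to n = 1.72) the reflected ray undergoes a half-wave phase shift.
Zero or two π shifts → no net half-wave offset.
With no net inversion, constructive interference in reflection requires 2 n t = m λ.
λ = 2 n t / m. The longest wavelength is m = 1: λ = 2 × 1.51 × 152 / 1.00 = 459 nm.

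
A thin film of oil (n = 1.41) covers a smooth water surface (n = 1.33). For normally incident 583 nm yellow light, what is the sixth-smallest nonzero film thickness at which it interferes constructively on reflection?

1137 nm

At the upper boundary (n = 1.0 to n = 1.41) the reflected ray undergoes a half-wave phase shift.
At the lower boundary (n = 1.41 to n = 1.33) the reflected ray undergoes no phase shift.
The two reflections differ by half a wavelength.
So the condition for constructive reflection is 2 n t = (m + ½) λ.
The sixth-smallest nonzero thickness corresponds to m = 5: t = (m + ½) λ / (2 n) = 5.50 × 583 / (2 × 1.41) = 1137 nm.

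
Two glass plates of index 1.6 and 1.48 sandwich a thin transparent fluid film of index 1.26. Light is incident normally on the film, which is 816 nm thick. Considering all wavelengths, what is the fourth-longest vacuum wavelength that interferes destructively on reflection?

Ray reflecting at the top interface goes from n = 1.6 toward n = 1.26: no phase shift.
Ray reflecting at the bottom interface goes from n = 1.26 toward n = 1.48: a half-wave phase shift.
Exactly one π shift → a net half-wave offset.
With one net inversion, destructive interference in reflection requires 2 n t = m λ.
λ = 2 n t / m. The fourth-longest wavelength is m = 4: λ = 2 × 1.26 × 816 / 4.00 = 514 nm.

514 nm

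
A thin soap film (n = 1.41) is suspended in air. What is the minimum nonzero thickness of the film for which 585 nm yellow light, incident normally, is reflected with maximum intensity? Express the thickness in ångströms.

At the upper boundary (n = 1.0 to n = 1.41) the reflected ray undergoes a half-wave phase shift.
Bottom surface (1.41 → 1.0): reflection off a lower-index medium gives no phase shift.
Net: one phase inversion between the two reflected rays.
For bright reflection here: 2 n t = (m + ½) λ.
Minimum at m = 0: t = λ / (4 n) = 585 / (4 × 1.41) = 104 nm.

1037 Å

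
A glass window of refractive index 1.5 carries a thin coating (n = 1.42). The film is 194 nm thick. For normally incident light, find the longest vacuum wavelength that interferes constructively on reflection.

551 nm

Top surface (1.0 → 1.42): reflection off a higher-index medium gives a half-wave phase shift.
Bottom surface (1.42 → 1.5): reflection off a higher-index medium gives a half-wave phase shift.
Zero or two π shifts → no net half-wave offset.
For strong reflection here: 2 n t = m λ.
λ = 2 n t / m. The longest wavelength is m = 1: λ = 2 × 1.42 × 194 / 1.00 = 551 nm.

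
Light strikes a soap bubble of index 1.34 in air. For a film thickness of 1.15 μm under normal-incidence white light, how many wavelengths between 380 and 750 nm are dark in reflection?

4

At the upper boundary (n = 1.0 to n = 1.34) the reflected ray undergoes a half-wave phase shift.
At the lower boundary (n = 1.34 to n = 1.0) the reflected ray undergoes no phase shift.
Exactly one π shift → a net half-wave offset.
So the condition for destructive reflection is 2 n t = m λ.
λ = 2 n t / m = 3082 / m nm.
m=4: 771 nm (IR); m=5: 616 nm (visible); m=6: 514 nm (visible); m=7: 440 nm (visible); m=8: 385 nm (visible); m=9: 342 nm (UV).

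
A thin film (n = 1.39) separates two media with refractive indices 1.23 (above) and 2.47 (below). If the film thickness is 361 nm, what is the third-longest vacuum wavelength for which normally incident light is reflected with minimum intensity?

401 nm

Ray reflecting at the top interface goes from n = 1.23 toward n = 1.39: a half-wave phase shift.
At the lower boundary (n = 1.39 to n = 2.47) the reflected ray undergoes a half-wave phase shift.
The two reflections carry the same phase change, so no net offset.
For minimum reflection here: 2 n t = (m + ½) λ.
λ = 2 n t / (m + ½). The third-longest wavelength is m = 2: λ = 2 × 1.39 × 361 / 2.50 = 401 nm.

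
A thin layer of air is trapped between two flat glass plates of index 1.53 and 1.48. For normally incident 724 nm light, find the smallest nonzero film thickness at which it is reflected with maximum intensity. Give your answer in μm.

Ray reflecting at the top interface goes from n = 1.53 toward n = 1.0: no phase shift.
Ray reflecting at the bottom interface goes from n = 1.0 toward n = 1.48: a half-wave phase shift.
The two reflections differ by half a wavelength.
For strong reflection here: 2 n t = (m + ½) λ.
Minimum at m = 0: t = λ / (4 n) = 724 / (4 × 1.0) = 181 nm.

0.181 μm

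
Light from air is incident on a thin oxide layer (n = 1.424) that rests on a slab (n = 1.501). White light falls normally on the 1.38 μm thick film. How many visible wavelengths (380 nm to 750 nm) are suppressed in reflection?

5

Ray reflecting at the top interface goes from n = 1.0 toward n = 1.424: a half-wave phase shift.
At the lower boundary (n = 1.424 to n = 1.501) the reflected ray undergoes a half-wave phase shift.
Zero or two π shifts → no net half-wave offset.
With no net inversion, destructive interference in reflection requires 2 n t = (m + ½) λ.
λ = 2 n t / (m + ½) = 3930 / (m + ½) nm.
m=4: 873 nm (IR); m=5: 715 nm (visible); m=6: 605 nm (visible); m=7: 524 nm (visible); m=8: 462 nm (visible); m=9: 414 nm (visible); m=10: 374 nm (UV).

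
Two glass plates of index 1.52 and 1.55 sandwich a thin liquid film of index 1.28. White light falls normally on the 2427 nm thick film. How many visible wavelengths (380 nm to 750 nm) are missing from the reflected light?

8

Ray reflecting at the top interface goes from n = 1.52 toward n = 1.28: no phase shift.
Bottom surface (1.28 → 1.55): reflection off a higher-index medium gives a half-wave phase shift.
Exactly one π shift → a net half-wave offset.
For weak reflection here: 2 n t = m λ.
λ = 2 n t / m = 6213 / m nm.
m=8: 777 nm (IR); m=9: 690 nm (visible); m=10: 621 nm (visible); m=11: 565 nm (visible); m=12: 518 nm (visible); m=13: 478 nm (visible); m=14: 444 nm (visible); m=15: 414 nm (visible); m=16: 388 nm (visible); m=17: 365 nm (UV).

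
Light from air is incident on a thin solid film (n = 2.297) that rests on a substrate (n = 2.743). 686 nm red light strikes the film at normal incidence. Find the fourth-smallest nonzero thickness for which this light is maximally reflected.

At the upper boundary (n = 1.0 to n = 2.297) the reflected ray undergoes a half-wave phase shift.
At the lower boundary (n = 2.297 to n = 2.743) the reflected ray undergoes a half-wave phase shift.
The two reflections carry the same phase change, so no net offset.
So the condition for constructive reflection is 2 n t = m λ.
The fourth-smallest nonzero thickness corresponds to m = 4: t = m λ / (2 n) = 4.00 × 686 / (2 × 2.297) = 597 nm.

597 nm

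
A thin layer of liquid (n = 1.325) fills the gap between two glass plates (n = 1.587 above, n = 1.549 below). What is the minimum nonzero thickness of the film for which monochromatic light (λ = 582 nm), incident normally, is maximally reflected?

At the upper boundary (n = 1.587 to n = 1.325) the reflected ray undergoes no phase shift.
At the lower boundary (n = 1.325 to n = 1.549) the reflected ray undergoes a half-wave phase shift.
The two reflections differ by half a wavelength.
So the condition for constructive reflection is 2 n t = (m + ½) λ.
Minimum at m = 0: t = λ / (4 n) = 582 / (4 × 1.325) = 110 nm.

110 nm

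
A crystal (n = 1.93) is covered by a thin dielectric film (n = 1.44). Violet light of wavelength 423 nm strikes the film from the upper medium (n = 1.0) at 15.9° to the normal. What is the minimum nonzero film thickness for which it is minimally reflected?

74.8 nm

Top surface (1.0 → 1.44): reflection off a higher-index medium gives a half-wave phase shift.
Ray reflecting at the bottom interface goes from n = 1.44 toward n = 1.93: a half-wave phase shift.
Net: no relative phase inversion (both shifts match).
So the condition for destructive reflection is 2 n t cos θ_r = (m + ½) λ.
Snell's law: 1.0 sin 15.9° = 1.44 sin θ_r → sin θ_r = 0.190, cos θ_r = 0.982.
Minimum at m = 0: t = λ / (4 n cos θ_r) = 423 / (4 × 1.44 × 0.982) = 74.8 nm.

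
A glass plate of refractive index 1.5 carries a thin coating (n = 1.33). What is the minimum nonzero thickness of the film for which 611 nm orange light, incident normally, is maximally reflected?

230 nm

Top surface (1.0 → 1.33): reflection off a higher-index medium gives a half-wave phase shift.
Ray reflecting at the bottom interface goes from n = 1.33 toward n = 1.5: a half-wave phase shift.
The two reflections carry the same phase change, so no net offset.
For strong reflection here: 2 n t = m λ.
Minimum nonzero at m = 1: t = λ / (2 n) = 611 / (2 × 1.33) = 230 nm.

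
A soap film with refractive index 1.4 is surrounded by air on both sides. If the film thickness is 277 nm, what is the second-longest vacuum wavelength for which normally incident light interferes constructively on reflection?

Top surface (1.0 → 1.4): reflection off a higher-index medium gives a half-wave phase shift.
Ray reflecting at the bottom interface goes from n = 1.4 toward n = 1.0: no phase shift.
Net: one phase inversion between the two reflected rays.
So the condition for constructive reflection is 2 n t = (m + ½) λ.
λ = 2 n t / (m + ½). The second-longest wavelength is m = 1: λ = 2 × 1.4 × 277 / 1.50 = 517 nm.

517 nm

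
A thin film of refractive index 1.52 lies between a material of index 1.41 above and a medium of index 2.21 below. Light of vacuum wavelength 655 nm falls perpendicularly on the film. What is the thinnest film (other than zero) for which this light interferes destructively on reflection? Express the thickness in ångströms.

At the upper boundary (n = 1.41 to n = 1.52) the reflected ray undergoes a half-wave phase shift.
Bottom surface (1.52 → 2.21): reflection off a higher-index medium gives a half-wave phase shift.
The two reflections carry the same phase change, so no net offset.
With no net inversion, destructive interference in reflection requires 2 n t = (m + ½) λ.
Minimum at m = 0: t = λ / (4 n) = 655 / (4 × 1.52) = 108 nm.

1077 Å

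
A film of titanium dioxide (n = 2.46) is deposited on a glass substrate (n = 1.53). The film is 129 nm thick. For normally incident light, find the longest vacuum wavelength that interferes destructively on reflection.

635 nm

Top surface (1.0 → 2.46): reflection off a higher-index medium gives a half-wave phase shift.
Bottom surface (2.46 → 1.53): reflection off a lower-index medium gives no phase shift.
The two reflections differ by half a wavelength.
So the condition for destructive reflection is 2 n t = m λ.
λ = 2 n t / m. The longest wavelength is m = 1: λ = 2 × 2.46 × 129 / 1.00 = 635 nm.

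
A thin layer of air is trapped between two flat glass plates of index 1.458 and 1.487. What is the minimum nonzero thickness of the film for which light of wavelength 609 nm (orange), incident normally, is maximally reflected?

152 nm

Top surface (1.458 → 1.0): reflection off a lower-index medium gives no phase shift.
Ray reflecting at the bottom interface goes from n = 1.0 toward n = 1.487: a half-wave phase shift.
The two reflections differ by half a wavelength.
So the condition for constructive reflection is 2 n t = (m + ½) λ.
Minimum at m = 0: t = λ / (4 n) = 609 / (4 × 1.0) = 152 nm.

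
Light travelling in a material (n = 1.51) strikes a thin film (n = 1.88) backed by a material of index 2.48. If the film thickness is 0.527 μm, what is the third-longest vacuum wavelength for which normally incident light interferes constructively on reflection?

661 nm

Ray reflecting at the top interface goes from n = 1.51 toward n = 1.88: a half-wave phase shift.
At the lower boundary (n = 1.88 to n = 2.48) the reflected ray undergoes a half-wave phase shift.
Net: no relative phase inversion (both shifts match).
With no net inversion, constructive interference in reflection requires 2 n t = m λ.
λ = 2 n t / m. The third-longest wavelength is m = 3: λ = 2 × 1.88 × 527 / 3.00 = 661 nm.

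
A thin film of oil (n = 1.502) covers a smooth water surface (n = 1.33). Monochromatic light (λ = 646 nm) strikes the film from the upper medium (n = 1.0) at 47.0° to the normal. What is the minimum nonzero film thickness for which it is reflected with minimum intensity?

246 nm

At the upper boundary (n = 1.0 to n = 1.502) the reflected ray undergoes a half-wave phase shift.
Bottom surface (1.502 → 1.33): reflection off a lower-index medium gives no phase shift.
Net: one phase inversion between the two reflected rays.
For minimum reflection here: 2 n t cos θ_r = m λ.
Snell's law: 1.0 sin 47.0° = 1.502 sin θ_r → sin θ_r = 0.487, cos θ_r = 0.873.
Minimum nonzero at m = 1: t = λ / (2 n cos θ_r) = 646 / (2 × 1.502 × 0.873) = 246 nm.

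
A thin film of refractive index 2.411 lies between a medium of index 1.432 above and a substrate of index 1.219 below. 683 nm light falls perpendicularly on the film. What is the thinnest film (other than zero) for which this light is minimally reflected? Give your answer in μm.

Top surface (1.432 → 2.411): reflection off a higher-index medium gives a half-wave phase shift.
At the lower boundary (n = 2.411 to n = 1.219) the reflected ray undergoes no phase shift.
Net: one phase inversion between the two reflected rays.
For minimum reflection here: 2 n t = m λ.
Minimum nonzero at m = 1: t = λ / (2 n) = 683 / (2 × 2.411) = 142 nm.

0.142 μm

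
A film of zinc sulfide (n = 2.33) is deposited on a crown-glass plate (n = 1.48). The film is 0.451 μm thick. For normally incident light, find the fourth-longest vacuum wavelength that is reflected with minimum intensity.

525 nm

At the upper boundary (n = 1.0 to n = 2.33) the reflected ray undergoes a half-wave phase shift.
Bottom surface (2.33 → 1.48): reflection off a lower-index medium gives no phase shift.
Exactly one π shift → a net half-wave offset.
For minimum reflection here: 2 n t = m λ.
λ = 2 n t / m. The fourth-longest wavelength is m = 4: λ = 2 × 2.33 × 451 / 4.00 = 525 nm.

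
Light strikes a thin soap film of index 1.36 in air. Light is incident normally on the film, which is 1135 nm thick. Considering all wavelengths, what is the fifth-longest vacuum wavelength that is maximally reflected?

At the upper boundary (n = 1.0 to n = 1.36) the reflected ray undergoes a half-wave phase shift.
Bottom surface (1.36 → 1.0): reflection off a lower-index medium gives no phase shift.
The two reflections differ by half a wavelength.
For bright reflection here: 2 n t = (m + ½) λ.
λ = 2 n t / (m + ½). The fifth-longest wavelength is m = 4: λ = 2 × 1.36 × 1135 / 4.50 = 686 nm.

686 nm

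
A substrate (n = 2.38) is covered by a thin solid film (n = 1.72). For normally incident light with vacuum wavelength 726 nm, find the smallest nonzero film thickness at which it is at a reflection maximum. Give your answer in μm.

0.211 μm

Ray reflecting at the top interface goes from n = 1.0 toward n = 1.72: a half-wave phase shift.
Bottom surface (1.72 → 2.38): reflection off a higher-index medium gives a half-wave phase shift.
Net: no relative phase inversion (both shifts match).
For strong reflection here: 2 n t = m λ.
Minimum nonzero at m = 1: t = λ / (2 n) = 726 / (2 × 1.72) = 211 nm.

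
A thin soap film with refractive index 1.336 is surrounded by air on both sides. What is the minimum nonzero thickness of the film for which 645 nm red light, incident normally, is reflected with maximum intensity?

Ray reflecting at the top interface goes from n = 1.0 toward n = 1.336: a half-wave phase shift.
Ray reflecting at the bottom interface goes from n = 1.336 toward n = 1.0: no phase shift.
Exactly one π shift → a net half-wave offset.
So the condition for constructive reflection is 2 n t = (m + ½) λ.
Minimum at m = 0: t = λ / (4 n) = 645 / (4 × 1.336) = 121 nm.

121 nm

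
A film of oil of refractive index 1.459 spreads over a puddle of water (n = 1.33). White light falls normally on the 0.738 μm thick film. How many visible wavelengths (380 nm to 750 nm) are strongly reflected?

At the upper boundary (n = 1.0 to n = 1.459) the reflected ray undergoes a half-wave phase shift.
Ray reflecting at the bottom interface goes from n = 1.459 toward n = 1.33: no phase shift.
The two reflections differ by half a wavelength.
So the condition for constructive reflection is 2 n t = (m + ½) λ.
λ = 2 n t / (m + ½) = 2153 / (m + ½) nm.
m=2: 861 nm (IR); m=3: 615 nm (visible); m=4: 479 nm (visible); m=5: 392 nm (visible); m=6: 331 nm (UV).

3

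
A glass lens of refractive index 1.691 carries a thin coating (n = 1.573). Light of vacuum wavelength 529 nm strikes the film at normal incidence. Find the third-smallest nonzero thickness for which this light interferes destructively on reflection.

420 nm

Ray reflecting at the top interface goes from n = 1.0 toward n = 1.573: a half-wave phase shift.
Ray reflecting at the bottom interface goes from n = 1.573 toward n = 1.691: a half-wave phase shift.
The two reflections carry the same phase change, so no net offset.
With no net inversion, destructive interference in reflection requires 2 n t = (m + ½) λ.
The third-smallest nonzero thickness corresponds to m = 2: t = (m + ½) λ / (2 n) = 2.50 × 529 / (2 × 1.573) = 420 nm.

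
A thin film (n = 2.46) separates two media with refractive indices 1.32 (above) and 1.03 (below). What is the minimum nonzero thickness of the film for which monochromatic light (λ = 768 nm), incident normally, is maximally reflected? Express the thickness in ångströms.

780 Å

At the upper boundary (n = 1.32 to n = 2.46) the reflected ray undergoes a half-wave phase shift.
Bottom surface (2.46 → 1.03): reflection off a lower-index medium gives no phase shift.
Exactly one π shift → a net half-wave offset.
So the condition for constructive reflection is 2 n t = (m + ½) λ.
Minimum at m = 0: t = λ / (4 n) = 768 / (4 × 2.46) = 78.0 nm.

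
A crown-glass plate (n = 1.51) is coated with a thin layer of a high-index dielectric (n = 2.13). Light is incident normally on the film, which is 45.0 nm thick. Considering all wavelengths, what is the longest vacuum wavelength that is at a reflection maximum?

383 nm

Ray reflecting at the top interface goes from n = 1.0 toward n = 2.13: a half-wave phase shift.
Ray reflecting at the bottom interface goes from n = 2.13 toward n = 1.51: no phase shift.
Exactly one π shift → a net half-wave offset.
So the condition for constructive reflection is 2 n t = (m + ½) λ.
λ = 2 n t / (m + ½). The longest wavelength is m = 0: λ = 2 × 2.13 × 45.0 / 0.500 = 383 nm.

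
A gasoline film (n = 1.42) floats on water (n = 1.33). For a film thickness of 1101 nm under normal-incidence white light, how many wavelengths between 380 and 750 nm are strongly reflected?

4

At the upper boundary (n = 1.0 to n = 1.42) the reflected ray undergoes a half-wave phase shift.
At the lower boundary (n = 1.42 to n = 1.33) the reflected ray undergoes no phase shift.
Exactly one π shift → a net half-wave offset.
With one net inversion, constructive interference in reflection requires 2 n t = (m + ½) λ.
λ = 2 n t / (m + ½) = 3127 / (m + ½) nm.
m=3: 893 nm (IR); m=4: 695 nm (visible); m=5: 569 nm (visible); m=6: 481 nm (visible); m=7: 417 nm (visible); m=8: 368 nm (UV).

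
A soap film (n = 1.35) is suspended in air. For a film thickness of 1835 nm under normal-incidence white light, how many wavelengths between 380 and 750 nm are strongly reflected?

6

Top surface (1.0 → 1.35): reflection off a higher-index medium gives a half-wave phase shift.
Ray reflecting at the bottom interface goes from n = 1.35 toward n = 1.0: no phase shift.
The two reflections differ by half a wavelength.
For strong reflection here: 2 n t = (m + ½) λ.
λ = 2 n t / (m + ½) = 4955 / (m + ½) nm.
m=6: 762 nm (IR); m=7: 661 nm (visible); m=8: 583 nm (visible); m=9: 522 nm (visible); m=10: 472 nm (visible); m=11: 431 nm (visible); m=12: 396 nm (visible); m=13: 367 nm (UV).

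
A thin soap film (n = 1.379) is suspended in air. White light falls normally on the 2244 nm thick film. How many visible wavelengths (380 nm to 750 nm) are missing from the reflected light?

8

At the upper boundary (n = 1.0 to n = 1.379) the reflected ray undergoes a half-wave phase shift.
Bottom surface (1.379 → 1.0): reflection off a lower-index medium gives no phase shift.
Exactly one π shift → a net half-wave offset.
So the condition for destructive reflection is 2 n t = m λ.
λ = 2 n t / m = 6189 / m nm.
m=8: 774 nm (IR); m=9: 688 nm (visible); m=10: 619 nm (visible); m=11: 563 nm (visible); m=12: 516 nm (visible); m=13: 476 nm (visible); m=14: 442 nm (visible); m=15: 413 nm (visible); m=16: 387 nm (visible); m=17: 364 nm (UV).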